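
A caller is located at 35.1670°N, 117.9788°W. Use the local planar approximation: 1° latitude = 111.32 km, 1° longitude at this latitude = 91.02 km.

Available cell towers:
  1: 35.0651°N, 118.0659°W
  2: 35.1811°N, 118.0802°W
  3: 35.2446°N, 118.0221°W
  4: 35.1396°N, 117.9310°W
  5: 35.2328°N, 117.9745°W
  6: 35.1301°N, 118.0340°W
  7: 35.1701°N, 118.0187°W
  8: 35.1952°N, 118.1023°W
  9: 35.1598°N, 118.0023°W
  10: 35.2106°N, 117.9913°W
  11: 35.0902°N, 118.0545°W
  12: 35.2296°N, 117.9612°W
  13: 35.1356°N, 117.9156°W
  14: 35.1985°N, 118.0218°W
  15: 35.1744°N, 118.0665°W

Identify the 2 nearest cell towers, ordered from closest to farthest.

Distances from 35.1670°N, 117.9788°W:
1: 13.8393 km
2: 9.3619 km
3: 9.4950 km
4: 5.3134 km
5: 7.3353 km
6: 6.4898 km
7: 3.6481 km
8: 11.6711 km
9: 2.2842 km
10: 4.9851 km
11: 10.9803 km
12: 7.1504 km
13: 6.7312 km
14: 5.2549 km
15: 8.0248 km
Sorted: 9 (2.2842 km) < 7 (3.6481 km) < 10 (4.9851 km) < 14 (5.2549 km) < …

9, 7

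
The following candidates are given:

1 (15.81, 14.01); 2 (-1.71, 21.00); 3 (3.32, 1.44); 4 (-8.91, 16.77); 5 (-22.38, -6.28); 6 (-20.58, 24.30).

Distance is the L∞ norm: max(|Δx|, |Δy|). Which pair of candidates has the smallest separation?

Pairwise distances:
2–4: max(|-7.20|, |-4.23|) = 7.20
4–6: max(|-11.67|, |7.53|) = 11.67
1–3: max(|-12.49|, |-12.57|) = 12.57
3–4: max(|-12.23|, |15.33|) = 15.33
1–2: max(|-17.52|, |6.99|) = 17.52
2–6: max(|-18.87|, |3.30|) = 18.87
2–3: max(|5.03|, |-19.56|) = 19.56
4–5: max(|-13.47|, |-23.05|) = 23.05
3–6: max(|-23.90|, |22.86|) = 23.90
1–4: max(|-24.72|, |2.76|) = 24.72
3–5: max(|-25.70|, |-7.72|) = 25.70
2–5: max(|-20.67|, |-27.28|) = 27.28
5–6: max(|1.80|, |30.58|) = 30.58
1–6: max(|-36.39|, |10.29|) = 36.39
1–5: max(|-38.19|, |-20.29|) = 38.19
Closest pair: 2–4 at 7.20.

2 and 4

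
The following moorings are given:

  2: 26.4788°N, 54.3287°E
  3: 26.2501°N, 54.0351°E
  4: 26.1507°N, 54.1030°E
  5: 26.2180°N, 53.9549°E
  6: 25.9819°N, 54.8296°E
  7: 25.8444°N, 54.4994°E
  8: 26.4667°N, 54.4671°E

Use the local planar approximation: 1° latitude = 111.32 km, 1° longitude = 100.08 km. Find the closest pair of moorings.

3 and 5

Pairwise distances:
2–3: 38.8786 km
2–4: 42.9445 km
2–5: 47.3537 km
2–6: 74.6509 km
2–7: 72.6583 km
2–8: 13.9164 km
3–4: 12.9853 km
3–5: 8.7859 km
3–6: 84.9340 km
3–7: 64.7985 km
3–8: 49.5037 km
4–5: 16.6077 km
4–6: 75.1067 km
4–7: 52.3113 km
4–8: 50.6482 km
5–6: 91.4004 km
5–7: 68.5508 km
5–8: 58.2594 km
6–7: 36.4192 km
6–8: 65.0285 km
7–8: 69.3498 km
Closest pair: 3–5 at 8.7859 km.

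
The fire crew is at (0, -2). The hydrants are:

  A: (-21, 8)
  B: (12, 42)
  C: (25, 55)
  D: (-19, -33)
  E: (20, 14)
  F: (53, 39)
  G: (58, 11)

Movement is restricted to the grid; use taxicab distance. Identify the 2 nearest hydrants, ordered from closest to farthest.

A, E

Distances from (0, -2):
A: |-21| + |10| = 21 + 10 = 31
B: |12| + |44| = 12 + 44 = 56
C: |25| + |57| = 25 + 57 = 82
D: |-19| + |-31| = 19 + 31 = 50
E: |20| + |16| = 20 + 16 = 36
F: |53| + |41| = 53 + 41 = 94
G: |58| + |13| = 58 + 13 = 71
Sorted: A (31) < E (36) < D (50) < B (56) < …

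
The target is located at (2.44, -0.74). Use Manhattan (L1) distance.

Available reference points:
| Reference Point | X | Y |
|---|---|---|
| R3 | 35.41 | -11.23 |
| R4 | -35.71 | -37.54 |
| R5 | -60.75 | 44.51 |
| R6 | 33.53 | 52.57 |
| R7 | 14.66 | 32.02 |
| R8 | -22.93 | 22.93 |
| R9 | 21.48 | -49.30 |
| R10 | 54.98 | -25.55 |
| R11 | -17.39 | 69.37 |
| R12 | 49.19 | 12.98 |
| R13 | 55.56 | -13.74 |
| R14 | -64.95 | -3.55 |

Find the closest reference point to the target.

Distances from (2.44, -0.74):
R3: |32.97| + |-10.49| = 32.97 + 10.49 = 43.46
R4: |-38.15| + |-36.80| = 38.15 + 36.80 = 74.95
R5: |-63.19| + |45.25| = 63.19 + 45.25 = 108.44
R6: |31.09| + |53.31| = 31.09 + 53.31 = 84.40
R7: |12.22| + |32.76| = 12.22 + 32.76 = 44.98
R8: |-25.37| + |23.67| = 25.37 + 23.67 = 49.04
R9: |19.04| + |-48.56| = 19.04 + 48.56 = 67.60
R10: |52.54| + |-24.81| = 52.54 + 24.81 = 77.35
R11: |-19.83| + |70.11| = 19.83 + 70.11 = 89.94
R12: |46.75| + |13.72| = 46.75 + 13.72 = 60.47
R13: |53.12| + |-13.00| = 53.12 + 13.00 = 66.12
R14: |-67.39| + |-2.81| = 67.39 + 2.81 = 70.20
Minimum: R3 at 43.46.

R3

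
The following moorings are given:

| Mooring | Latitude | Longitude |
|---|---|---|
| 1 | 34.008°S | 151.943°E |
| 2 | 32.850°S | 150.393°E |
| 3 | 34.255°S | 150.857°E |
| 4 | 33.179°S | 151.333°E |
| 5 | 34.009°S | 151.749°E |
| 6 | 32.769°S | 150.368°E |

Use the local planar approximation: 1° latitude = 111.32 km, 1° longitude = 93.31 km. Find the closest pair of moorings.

Pairwise distances:
1–2: √((1.158·111.32)² + (-1.550·93.31)²) = √(16617.41684 + 20917.98153) = 193.741 km
1–3: √((-0.247·111.32)² + (-1.086·93.31)²) = √(756.03222 + 10268.71332) = 104.999 km
1–4: √((0.829·111.32)² + (-0.610·93.31)²) = √(8516.38834 + 3239.78394) = 108.426 km
1–5: √((-0.001·111.32)² + (-0.194·93.31)²) = √(0.01239 + 327.68747) = 18.102 km
1–6: √((1.239·111.32)² + (-1.575·93.31)²) = √(19023.43803 + 21598.19685) = 201.548 km
2–3: √((-1.405·111.32)² + (0.464·93.31)²) = √(24462.39890 + 1874.52976) = 162.287 km
2–4: √((-0.329·111.32)² + (0.940·93.31)²) = √(1341.33789 + 7693.28969) = 95.051 km
2–5: √((-1.159·111.32)² + (1.356·93.31)²) = √(16646.12944 + 16009.42588) = 180.708 km
2–6: √((0.081·111.32)² + (-0.025·93.31)²) = √(81.30485 + 5.44172) = 9.314 km
3–4: √((1.076·111.32)² + (0.476·93.31)²) = √(14347.32506 + 1972.74197) = 127.750 km
3–5: √((0.246·111.32)² + (0.892·93.31)²) = √(749.92289 + 6927.65239) = 87.622 km
3–6: √((1.486·111.32)² + (-0.489·93.31)²) = √(27364.27928 + 2081.96823) = 171.599 km
4–5: √((-0.830·111.32)² + (0.416·93.31)²) = √(8536.94690 + 1506.75638) = 100.218 km
4–6: √((0.410·111.32)² + (-0.965·93.31)²) = √(2083.11914 + 8107.94895) = 100.951 km
5–6: √((1.240·111.32)² + (-1.381·93.31)²) = √(19054.15815 + 16605.18567) = 188.837 km
Closest pair: 2–6 at 9.314 km.

2 and 6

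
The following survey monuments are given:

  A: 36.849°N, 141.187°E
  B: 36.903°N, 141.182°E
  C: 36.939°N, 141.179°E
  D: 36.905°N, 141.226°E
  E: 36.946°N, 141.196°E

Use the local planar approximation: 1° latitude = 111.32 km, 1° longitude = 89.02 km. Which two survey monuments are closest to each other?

C and E

Pairwise distances:
C–E: 1.702 km
B–D: 3.923 km
B–C: 4.016 km
B–E: 4.946 km
D–E: 5.288 km
C–D: 5.642 km
A–B: 6.028 km
A–D: 7.135 km
A–C: 10.044 km
A–E: 10.828 km
Closest pair: C–E at 1.702 km.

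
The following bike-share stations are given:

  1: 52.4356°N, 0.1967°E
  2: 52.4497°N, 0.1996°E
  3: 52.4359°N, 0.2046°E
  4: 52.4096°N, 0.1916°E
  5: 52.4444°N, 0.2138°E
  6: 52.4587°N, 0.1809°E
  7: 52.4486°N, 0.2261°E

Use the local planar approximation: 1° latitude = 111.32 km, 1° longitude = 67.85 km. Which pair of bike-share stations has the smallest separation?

Pairwise distances:
1–3: √((0.0003·111.32)² + (0.0079·67.85)²) = √(0.001115 + 0.287312) = 0.5371 km
5–7: √((0.0042·111.32)² + (0.0123·67.85)²) = √(0.218597 + 0.696482) = 0.9566 km
2–5: √((-0.0053·111.32)² + (0.0142·67.85)²) = √(0.348095 + 0.928274) = 1.1298 km
3–5: √((0.0085·111.32)² + (0.0092·67.85)²) = √(0.895332 + 0.389651) = 1.1336 km
1–5: √((0.0088·111.32)² + (0.0171·67.85)²) = √(0.959648 + 1.346145) = 1.5185 km
2–3: √((-0.0138·111.32)² + (0.0050·67.85)²) = √(2.359960 + 0.115091) = 1.5732 km
1–2: √((0.0141·111.32)² + (0.0029·67.85)²) = √(2.463682 + 0.038716) = 1.5819 km
2–6: √((0.0090·111.32)² + (-0.0187·67.85)²) = √(1.003764 + 1.609841) = 1.6167 km
2–7: √((-0.0011·111.32)² + (0.0265·67.85)²) = √(0.014994 + 3.232894) = 1.8022 km
3–7: √((0.0127·111.32)² + (0.0215·67.85)²) = √(1.998729 + 2.128025) = 2.0314 km
1–7: √((0.0130·111.32)² + (0.0294·67.85)²) = √(2.094272 + 3.979187) = 2.4644 km
5–6: √((0.0143·111.32)² + (-0.0329·67.85)²) = √(2.534069 + 4.983007) = 2.7417 km
1–6: √((0.0231·111.32)² + (-0.0158·67.85)²) = √(6.612571 + 1.149248) = 2.7860 km
1–4: √((-0.0260·111.32)² + (-0.0051·67.85)²) = √(8.377088 + 0.119740) = 2.9149 km
3–6: √((0.0228·111.32)² + (-0.0237·67.85)²) = √(6.441931 + 2.585809) = 3.0046 km
3–4: √((-0.0263·111.32)² + (-0.0130·67.85)²) = √(8.571521 + 0.778012) = 3.0577 km
6–7: √((-0.0101·111.32)² + (0.0452·67.85)²) = √(1.264122 + 9.405385) = 3.2664 km
4–5: √((0.0348·111.32)² + (0.0222·67.85)²) = √(15.007380 + 2.268849) = 4.1565 km
2–4: √((-0.0401·111.32)² + (-0.0080·67.85)²) = √(19.926689 + 0.294632) = 4.4968 km
4–7: √((0.0390·111.32)² + (0.0345·67.85)²) = √(18.848449 + 5.479462) = 4.9323 km
4–6: √((0.0491·111.32)² + (-0.0107·67.85)²) = √(29.875101 + 0.527069) = 5.5138 km
Closest pair: 1–3 at 0.5371 km.

1 and 3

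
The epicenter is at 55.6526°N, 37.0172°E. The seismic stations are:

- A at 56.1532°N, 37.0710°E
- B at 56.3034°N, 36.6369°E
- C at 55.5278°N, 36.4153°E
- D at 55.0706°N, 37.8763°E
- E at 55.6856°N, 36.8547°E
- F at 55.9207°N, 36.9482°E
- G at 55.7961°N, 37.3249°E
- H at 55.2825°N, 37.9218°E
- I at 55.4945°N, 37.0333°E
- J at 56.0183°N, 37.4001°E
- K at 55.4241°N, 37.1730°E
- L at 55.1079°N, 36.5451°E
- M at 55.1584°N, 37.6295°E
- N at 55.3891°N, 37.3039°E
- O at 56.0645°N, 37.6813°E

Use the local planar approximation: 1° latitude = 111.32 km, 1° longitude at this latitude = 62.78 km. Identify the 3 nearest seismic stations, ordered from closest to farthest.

E, I, G

Distances from 55.6526°N, 37.0172°E:
A: 55.8291 km
B: 76.2798 km
C: 40.2602 km
D: 84.2996 km
E: 10.8430 km
F: 30.1576 km
G: 25.0668 km
H: 70.1612 km
I: 17.6287 km
J: 47.2772 km
K: 27.2524 km
L: 67.4919 km
M: 67.1135 km
N: 34.4148 km
O: 61.9735 km
Sorted: E (10.8430 km) < I (17.6287 km) < G (25.0668 km) < K (27.2524 km) < F (30.1576 km) < …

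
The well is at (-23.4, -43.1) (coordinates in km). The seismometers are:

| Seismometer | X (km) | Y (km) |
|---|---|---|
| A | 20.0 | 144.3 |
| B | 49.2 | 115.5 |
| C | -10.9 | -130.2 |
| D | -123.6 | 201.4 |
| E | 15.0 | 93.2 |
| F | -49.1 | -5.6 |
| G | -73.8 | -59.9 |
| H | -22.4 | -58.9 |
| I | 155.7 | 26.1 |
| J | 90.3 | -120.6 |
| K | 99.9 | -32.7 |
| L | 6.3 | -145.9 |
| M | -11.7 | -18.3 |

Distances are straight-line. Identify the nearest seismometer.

Distances from (-23.4, -43.1):
A: 192.4 km
B: 174.4 km
C: 88.0 km
D: 264.2 km
E: 141.6 km
F: 45.5 km
G: 53.1 km
H: 15.8 km
I: 192.0 km
J: 137.6 km
K: 123.7 km
L: 107.0 km
M: 27.4 km
Minimum: H at 15.8 km.

H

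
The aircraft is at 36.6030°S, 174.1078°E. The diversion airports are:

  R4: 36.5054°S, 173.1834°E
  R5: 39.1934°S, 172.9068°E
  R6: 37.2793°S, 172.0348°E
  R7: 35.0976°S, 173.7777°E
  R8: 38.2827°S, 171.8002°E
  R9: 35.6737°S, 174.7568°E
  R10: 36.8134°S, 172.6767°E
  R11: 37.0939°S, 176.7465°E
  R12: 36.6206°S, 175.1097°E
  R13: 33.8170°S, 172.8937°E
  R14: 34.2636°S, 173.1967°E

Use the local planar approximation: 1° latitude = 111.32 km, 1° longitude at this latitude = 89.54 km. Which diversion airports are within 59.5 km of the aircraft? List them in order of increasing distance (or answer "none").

Distances from 36.6030°S, 174.1078°E:
R4: √((0.0976·111.32)² + (-0.9244·89.54)²) = √(118.044574 + 6851.001360) = 83.4808 km
R5: √((-2.5904·111.32)² + (-1.2010·89.54)²) = √(83153.408935 + 11564.322509) = 307.7625 km
R6: √((-0.6763·111.32)² + (-2.0730·89.54)²) = √(5667.939034 + 34453.455374) = 200.3033 km
R7: √((1.5054·111.32)² + (-0.3301·89.54)²) = √(28083.434462 + 873.625353) = 170.1677 km
R8: √((-1.6797·111.32)² + (-2.3076·89.54)²) = √(34963.092546 + 42692.859159) = 278.6682 km
R9: √((0.9293·111.32)² + (0.6490·89.54)²) = √(10701.835465 + 3376.941783) = 118.6540 km
R10: √((-0.2104·111.32)² + (-1.4311·89.54)²) = √(548.577343 + 16420.037459) = 130.2636 km
R11: √((-0.4909·111.32)² + (2.6387·89.54)²) = √(2986.293297 + 55823.133924) = 242.5066 km
R12: √((-0.0176·111.32)² + (1.0019·89.54)²) = √(3.838590 + 8047.906707) = 89.7315 km
R13: √((2.7860·111.32)² + (-1.2141·89.54)²) = √(96185.281312 + 11817.975854) = 328.6385 km
R14: √((2.3394·111.32)² + (-0.9111·89.54)²) = √(67819.622251 + 6655.279105) = 272.9009 km
Threshold 59.5 km: none within range.

none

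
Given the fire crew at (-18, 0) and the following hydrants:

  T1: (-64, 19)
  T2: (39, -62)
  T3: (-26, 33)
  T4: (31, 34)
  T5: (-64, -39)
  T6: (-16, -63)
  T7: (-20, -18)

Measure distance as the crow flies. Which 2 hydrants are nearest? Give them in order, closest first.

Distances from (-18, 0):
T1: √((-46)² + (19)²) = √(2116.000 + 361.000) = 49.8
T2: √((57)² + (-62)²) = √(3249.000 + 3844.000) = 84.2
T3: √((-8)² + (33)²) = √(64.000 + 1089.000) = 34.0
T4: √((49)² + (34)²) = √(2401.000 + 1156.000) = 59.6
T5: √((-46)² + (-39)²) = √(2116.000 + 1521.000) = 60.3
T6: √((2)² + (-63)²) = √(4.000 + 3969.000) = 63.0
T7: √((-2)² + (-18)²) = √(4.000 + 324.000) = 18.1
Sorted: T7 (18.1) < T3 (34.0) < T1 (49.8) < T4 (59.6) < …

T7, T3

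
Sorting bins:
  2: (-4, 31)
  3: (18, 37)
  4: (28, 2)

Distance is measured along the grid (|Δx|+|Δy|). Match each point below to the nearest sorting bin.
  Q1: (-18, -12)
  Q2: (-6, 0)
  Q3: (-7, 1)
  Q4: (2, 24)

Q1 at (-18, -12):
  2: |14| + |43| = 14 + 43 = 57
  3: |36| + |49| = 36 + 49 = 85
  4: |46| + |14| = 46 + 14 = 60
  → nearest: 2 (57)
Q2 at (-6, 0):
  2: |2| + |31| = 2 + 31 = 33
  3: |24| + |37| = 24 + 37 = 61
  4: |34| + |2| = 34 + 2 = 36
  → nearest: 2 (33)
Q3 at (-7, 1):
  2: |3| + |30| = 3 + 30 = 33
  3: |25| + |36| = 25 + 36 = 61
  4: |35| + |1| = 35 + 1 = 36
  → nearest: 2 (33)
Q4 at (2, 24):
  2: |-6| + |7| = 6 + 7 = 13
  3: |16| + |13| = 16 + 13 = 29
  4: |26| + |-22| = 26 + 22 = 48
  → nearest: 2 (13)

Q1→2; Q2→2; Q3→2; Q4→2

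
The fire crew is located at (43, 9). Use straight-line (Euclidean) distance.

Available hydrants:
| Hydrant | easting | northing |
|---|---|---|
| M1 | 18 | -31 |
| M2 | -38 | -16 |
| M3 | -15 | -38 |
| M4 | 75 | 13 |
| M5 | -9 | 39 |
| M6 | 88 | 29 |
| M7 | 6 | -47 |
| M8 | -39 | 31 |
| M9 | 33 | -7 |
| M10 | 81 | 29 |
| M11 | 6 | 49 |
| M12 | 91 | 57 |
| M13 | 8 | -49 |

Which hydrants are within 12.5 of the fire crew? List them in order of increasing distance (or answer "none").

Distances from (43, 9):
M1: √((-25)² + (-40)²) = √(625.000 + 1600.000) = 47.2
M2: √((-81)² + (-25)²) = √(6561.000 + 625.000) = 84.8
M3: √((-58)² + (-47)²) = √(3364.000 + 2209.000) = 74.7
M4: √((32)² + (4)²) = √(1024.000 + 16.000) = 32.2
M5: √((-52)² + (30)²) = √(2704.000 + 900.000) = 60.0
M6: √((45)² + (20)²) = √(2025.000 + 400.000) = 49.2
M7: √((-37)² + (-56)²) = √(1369.000 + 3136.000) = 67.1
M8: √((-82)² + (22)²) = √(6724.000 + 484.000) = 84.9
M9: √((-10)² + (-16)²) = √(100.000 + 256.000) = 18.9
M10: √((38)² + (20)²) = √(1444.000 + 400.000) = 42.9
M11: √((-37)² + (40)²) = √(1369.000 + 1600.000) = 54.5
M12: √((48)² + (48)²) = √(2304.000 + 2304.000) = 67.9
M13: √((-35)² + (-58)²) = √(1225.000 + 3364.000) = 67.7
Threshold 12.5: none within range.

none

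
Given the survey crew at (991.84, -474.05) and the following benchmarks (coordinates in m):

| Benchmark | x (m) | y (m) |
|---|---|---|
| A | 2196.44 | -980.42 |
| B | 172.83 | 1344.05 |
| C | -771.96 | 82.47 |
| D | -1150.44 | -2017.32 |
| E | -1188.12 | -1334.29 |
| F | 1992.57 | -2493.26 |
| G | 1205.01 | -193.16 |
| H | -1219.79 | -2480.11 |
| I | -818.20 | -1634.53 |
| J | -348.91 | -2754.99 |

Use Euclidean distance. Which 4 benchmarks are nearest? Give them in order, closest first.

Distances from (991.84, -474.05):
A: √((1204.60)² + (-506.37)²) = √(1451061.1600 + 256410.5769) = 1306.70 m
B: √((-819.01)² + (1818.10)²) = √(670777.3801 + 3305487.6100) = 1994.06 m
C: √((-1763.80)² + (556.52)²) = √(3110990.4400 + 309714.5104) = 1849.51 m
D: √((-2142.28)² + (-1543.27)²) = √(4589363.5984 + 2381682.2929) = 2640.27 m
E: √((-2179.96)² + (-860.24)²) = √(4752225.6016 + 740012.8576) = 2343.55 m
F: √((1000.73)² + (-2019.21)²) = √(1001460.5329 + 4077209.0241) = 2253.59 m
G: √((213.17)² + (280.89)²) = √(45441.4489 + 78899.1921) = 352.62 m
H: √((-2211.63)² + (-2006.06)²) = √(4891307.2569 + 4024276.7236) = 2985.90 m
I: √((-1810.04)² + (-1160.48)²) = √(3276244.8016 + 1346713.8304) = 2150.11 m
J: √((-1340.75)² + (-2280.94)²) = √(1797610.5625 + 5202687.2836) = 2645.81 m
Sorted: G (352.62 m) < A (1306.70 m) < C (1849.51 m) < B (1994.06 m) < I (2150.11 m) < F (2253.59 m) < …

G, A, C, B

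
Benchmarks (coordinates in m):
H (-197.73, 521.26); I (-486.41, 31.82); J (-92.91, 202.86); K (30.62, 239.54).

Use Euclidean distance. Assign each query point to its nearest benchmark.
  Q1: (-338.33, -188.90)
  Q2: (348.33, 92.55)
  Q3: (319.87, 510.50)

Q1→I; Q2→K; Q3→K

Q1 at (-338.33, -188.90):
  H: 723.94 m
  I: 265.79 m
  J: 462.28 m
  K: 565.41 m
  → nearest: I (265.79 m)
Q2 at (348.33, 92.55):
  H: 694.24 m
  I: 836.95 m
  J: 454.82 m
  K: 350.07 m
  → nearest: K (350.07 m)
Q3 at (319.87, 510.50):
  H: 517.71 m
  I: 937.67 m
  J: 514.81 m
  K: 396.34 m
  → nearest: K (396.34 m)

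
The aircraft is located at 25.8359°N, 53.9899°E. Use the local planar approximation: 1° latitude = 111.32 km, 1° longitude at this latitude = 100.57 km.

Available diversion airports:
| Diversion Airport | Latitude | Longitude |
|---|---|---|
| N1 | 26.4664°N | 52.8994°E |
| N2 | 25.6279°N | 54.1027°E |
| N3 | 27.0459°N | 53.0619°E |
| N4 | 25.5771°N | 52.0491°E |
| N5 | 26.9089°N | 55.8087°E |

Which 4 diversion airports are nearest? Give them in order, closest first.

Distances from 25.8359°N, 53.9899°E:
N1: √((0.6305·111.32)² + (-1.0905·100.57)²) = √(4926.251466 + 12027.856556) = 130.2079 km
N2: √((-0.2080·111.32)² + (0.1128·100.57)²) = √(536.133649 + 128.693052) = 25.7842 km
N3: √((1.2100·111.32)² + (-0.9280·100.57)²) = √(18143.335688 + 8710.294775) = 163.8708 km
N4: √((-0.2588·111.32)² + (-1.9408·100.57)²) = √(829.993974 + 38097.674531) = 197.3010 km
N5: √((1.0730·111.32)² + (1.8188·100.57)²) = √(14267.432917 + 33458.524992) = 218.4627 km
Sorted: N2 (25.7842 km) < N1 (130.2079 km) < N3 (163.8708 km) < N4 (197.3010 km) < N5 (218.4627 km)

N2, N1, N3, N4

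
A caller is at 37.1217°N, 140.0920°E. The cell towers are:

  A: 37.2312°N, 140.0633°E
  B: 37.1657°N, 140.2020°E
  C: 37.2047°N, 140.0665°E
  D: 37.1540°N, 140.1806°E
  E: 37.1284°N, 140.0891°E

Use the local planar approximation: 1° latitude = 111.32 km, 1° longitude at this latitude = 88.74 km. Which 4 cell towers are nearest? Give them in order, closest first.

E, D, C, B

Distances from 37.1217°N, 140.0920°E:
A: √((0.1095·111.32)² + (-0.0287·88.74)²) = √(148.584885 + 6.486384) = 12.4528 km
B: √((0.0440·111.32)² + (0.1100·88.74)²) = √(23.991188 + 95.284930) = 10.9214 km
C: √((0.0830·111.32)² + (-0.0255·88.74)²) = √(85.369469 + 5.120581) = 9.5126 km
D: √((0.0323·111.32)² + (0.0886·88.74)²) = √(12.928598 + 61.816768) = 8.6455 km
E: √((0.0067·111.32)² + (-0.0029·88.74)²) = √(0.556283 + 0.066227) = 0.7890 km
Sorted: E (0.7890 km) < D (8.6455 km) < C (9.5126 km) < B (10.9214 km) < A (12.4528 km)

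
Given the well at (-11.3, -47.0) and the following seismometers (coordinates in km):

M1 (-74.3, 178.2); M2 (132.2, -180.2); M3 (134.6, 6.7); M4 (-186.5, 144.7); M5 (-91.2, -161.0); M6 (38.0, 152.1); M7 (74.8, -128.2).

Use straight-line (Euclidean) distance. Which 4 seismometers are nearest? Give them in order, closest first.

M7, M5, M3, M2

Distances from (-11.3, -47.0):
M1: 233.8 km
M2: 195.8 km
M3: 155.5 km
M4: 259.7 km
M5: 139.2 km
M6: 205.1 km
M7: 118.3 km
Sorted: M7 (118.3 km) < M5 (139.2 km) < M3 (155.5 km) < M2 (195.8 km) < M6 (205.1 km) < M1 (233.8 km) < …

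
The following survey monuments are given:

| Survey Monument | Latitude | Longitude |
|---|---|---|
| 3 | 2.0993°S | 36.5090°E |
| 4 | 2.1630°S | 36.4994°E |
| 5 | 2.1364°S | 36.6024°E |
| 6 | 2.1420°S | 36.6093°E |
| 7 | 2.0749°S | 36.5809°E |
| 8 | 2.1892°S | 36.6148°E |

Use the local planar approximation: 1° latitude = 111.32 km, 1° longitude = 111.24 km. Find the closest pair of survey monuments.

Pairwise distances:
3–4: 7.1710 km
3–5: 11.1806 km
3–6: 12.1277 km
3–7: 8.4468 km
3–8: 15.4489 km
4–5: 11.8342 km
4–6: 12.4468 km
4–7: 13.3558 km
4–8: 13.1643 km
5–6: 0.9888 km
5–7: 7.2519 km
5–8: 6.0374 km
6–7: 8.1102 km
6–8: 5.2898 km
7–8: 13.2709 km
Closest pair: 5–6 at 0.9888 km.

5 and 6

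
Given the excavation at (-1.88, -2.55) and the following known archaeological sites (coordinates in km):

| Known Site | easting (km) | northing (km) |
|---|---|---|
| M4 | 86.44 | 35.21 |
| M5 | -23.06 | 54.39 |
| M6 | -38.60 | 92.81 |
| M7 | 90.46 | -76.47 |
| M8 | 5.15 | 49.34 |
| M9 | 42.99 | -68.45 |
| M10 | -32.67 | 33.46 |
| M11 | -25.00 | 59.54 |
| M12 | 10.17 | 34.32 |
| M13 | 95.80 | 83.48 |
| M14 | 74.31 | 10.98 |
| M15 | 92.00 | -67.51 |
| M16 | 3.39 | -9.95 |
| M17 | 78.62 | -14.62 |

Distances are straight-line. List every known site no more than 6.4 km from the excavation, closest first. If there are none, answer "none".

Distances from (-1.88, -2.55):
M4: √((88.32)² + (37.76)²) = √(7800.4224 + 1425.8176) = 96.05 km
M5: √((-21.18)² + (56.94)²) = √(448.5924 + 3242.1636) = 60.75 km
M6: √((-36.72)² + (95.36)²) = √(1348.3584 + 9093.5296) = 102.19 km
M7: √((92.34)² + (-73.92)²) = √(8526.6756 + 5464.1664) = 118.28 km
M8: √((7.03)² + (51.89)²) = √(49.4209 + 2692.5721) = 52.36 km
M9: √((44.87)² + (-65.90)²) = √(2013.3169 + 4342.8100) = 79.73 km
M10: √((-30.79)² + (36.01)²) = √(948.0241 + 1296.7201) = 47.38 km
M11: √((-23.12)² + (62.09)²) = √(534.5344 + 3855.1681) = 66.25 km
M12: √((12.05)² + (36.87)²) = √(145.2025 + 1359.3969) = 38.79 km
M13: √((97.68)² + (86.03)²) = √(9541.3824 + 7401.1609) = 130.16 km
M14: √((76.19)² + (13.53)²) = √(5804.9161 + 183.0609) = 77.38 km
M15: √((93.88)² + (-64.96)²) = √(8813.4544 + 4219.8016) = 114.16 km
M16: √((5.27)² + (-7.40)²) = √(27.7729 + 54.7600) = 9.08 km
M17: √((80.50)² + (-12.07)²) = √(6480.2500 + 145.6849) = 81.40 km
Threshold 6.4 km: none within range.

none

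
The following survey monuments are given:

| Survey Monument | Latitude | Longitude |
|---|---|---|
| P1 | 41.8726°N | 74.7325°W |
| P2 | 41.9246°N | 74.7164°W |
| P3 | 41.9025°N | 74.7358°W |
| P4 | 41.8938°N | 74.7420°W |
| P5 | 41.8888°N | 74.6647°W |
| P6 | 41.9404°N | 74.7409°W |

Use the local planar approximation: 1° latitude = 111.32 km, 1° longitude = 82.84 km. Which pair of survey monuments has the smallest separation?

P3 and P4

Pairwise distances:
P1–P2: 5.9403 km
P1–P3: 3.3397 km
P1–P4: 2.4877 km
P1–P5: 5.8990 km
P1–P6: 7.5795 km
P2–P3: 2.9386 km
P2–P4: 4.0315 km
P2–P5: 5.8502 km
P2–P6: 2.6857 km
P3–P4: 1.0962 km
P3–P5: 6.0842 km
P3–P6: 4.2401 km
P4–P5: 6.4277 km
P4–P6: 5.1883 km
P5–P6: 8.5347 km
Closest pair: P3–P4 at 1.0962 km.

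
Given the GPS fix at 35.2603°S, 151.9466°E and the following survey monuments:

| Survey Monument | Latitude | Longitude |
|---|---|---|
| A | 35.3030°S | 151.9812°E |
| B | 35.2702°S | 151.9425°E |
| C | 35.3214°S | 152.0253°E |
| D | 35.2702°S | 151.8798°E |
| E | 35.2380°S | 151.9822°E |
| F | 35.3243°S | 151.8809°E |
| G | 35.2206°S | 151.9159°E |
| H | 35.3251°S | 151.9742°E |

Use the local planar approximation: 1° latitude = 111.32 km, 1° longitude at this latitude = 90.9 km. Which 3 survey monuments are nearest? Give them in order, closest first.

Distances from 35.2603°S, 151.9466°E:
A: √((-0.0427·111.32)² + (0.0346·90.9)²) = √(22.594469 + 9.891906) = 5.6997 km
B: √((-0.0099·111.32)² + (-0.0041·90.9)²) = √(1.214554 + 0.138898) = 1.1634 km
C: √((-0.0611·111.32)² + (0.0787·90.9)²) = √(46.262470 + 51.177284) = 9.8712 km
D: √((-0.0099·111.32)² + (-0.0668·90.9)²) = √(1.214554 + 36.870641) = 6.1713 km
E: √((0.0223·111.32)² + (0.0356·90.9)²) = √(6.162488 + 10.471955) = 4.0785 km
F: √((-0.0640·111.32)² + (-0.0657·90.9)²) = √(50.758215 + 35.666337) = 9.2965 km
G: √((0.0397·111.32)² + (-0.0307·90.9)²) = √(19.531132 + 7.787616) = 5.2267 km
H: √((-0.0648·111.32)² + (0.0276·90.9)²) = √(52.035102 + 6.294278) = 7.6374 km
Sorted: B (1.1634 km) < E (4.0785 km) < G (5.2267 km) < A (5.6997 km) < D (6.1713 km) < …

B, E, G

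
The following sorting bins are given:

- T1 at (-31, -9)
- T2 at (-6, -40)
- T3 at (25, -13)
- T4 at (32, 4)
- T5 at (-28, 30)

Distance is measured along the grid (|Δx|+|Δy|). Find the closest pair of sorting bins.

T3 and T4

Pairwise distances:
T1–T2: 56
T1–T3: 60
T1–T4: 76
T1–T5: 42
T2–T3: 58
T2–T4: 82
T2–T5: 92
T3–T4: 24
T3–T5: 96
T4–T5: 86
Closest pair: T3–T4 at 24.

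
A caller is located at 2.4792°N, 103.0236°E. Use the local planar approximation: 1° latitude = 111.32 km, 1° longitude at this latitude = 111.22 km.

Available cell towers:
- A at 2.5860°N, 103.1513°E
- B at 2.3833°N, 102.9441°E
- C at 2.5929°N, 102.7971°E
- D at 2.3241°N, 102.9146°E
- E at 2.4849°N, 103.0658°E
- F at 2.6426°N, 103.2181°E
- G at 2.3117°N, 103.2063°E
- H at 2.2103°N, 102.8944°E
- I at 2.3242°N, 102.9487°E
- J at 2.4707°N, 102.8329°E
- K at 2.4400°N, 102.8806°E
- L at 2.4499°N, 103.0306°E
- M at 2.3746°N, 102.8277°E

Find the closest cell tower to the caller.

L

Distances from 2.4792°N, 103.0236°E:
A: √((0.1068·111.32)² + (0.1277·111.22)²) = √(141.347750 + 201.719357) = 18.5221 km
B: √((-0.0959·111.32)² + (-0.0795·111.22)²) = √(113.968179 + 78.180787) = 13.8618 km
C: √((0.1137·111.32)² + (-0.2265·111.22)²) = √(160.201775 + 634.603107) = 28.1923 km
D: √((-0.1551·111.32)² + (-0.1090·111.22)²) = √(298.105501 + 146.966644) = 21.0967 km
E: √((0.0057·111.32)² + (0.0422·111.22)²) = √(0.402621 + 22.028792) = 4.7362 km
F: √((0.1634·111.32)² + (0.1945·111.22)²) = √(330.864750 + 467.955971) = 28.2634 km
G: √((-0.1675·111.32)² + (0.1827·111.22)²) = √(347.677045 + 412.898092) = 27.5785 km
H: √((-0.2689·111.32)² + (-0.1292·111.22)²) = √(896.041243 + 206.486094) = 33.2043 km
I: √((-0.1550·111.32)² + (-0.0749·111.22)²) = √(297.721221 + 69.395198) = 19.1603 km
J: √((-0.0085·111.32)² + (-0.1907·111.22)²) = √(0.895332 + 449.849423) = 21.2308 km
K: √((-0.0392·111.32)² + (-0.1430·111.22)²) = √(19.042262 + 252.951848) = 16.4922 km
L: √((-0.0293·111.32)² + (0.0070·111.22)²) = √(10.638530 + 0.606125) = 3.3533 km
M: √((-0.1046·111.32)² + (-0.1959·111.22)²) = √(135.584413 + 474.716857) = 24.7043 km
Minimum: L at 3.3533 km.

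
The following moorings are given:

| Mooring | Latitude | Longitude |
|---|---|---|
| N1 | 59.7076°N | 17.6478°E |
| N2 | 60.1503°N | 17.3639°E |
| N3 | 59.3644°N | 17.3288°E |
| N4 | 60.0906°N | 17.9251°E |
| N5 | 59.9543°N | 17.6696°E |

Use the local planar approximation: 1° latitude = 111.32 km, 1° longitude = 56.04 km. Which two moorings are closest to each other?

N4 and N5

Pairwise distances:
N1–N2: 51.7858 km
N1–N3: 42.1806 km
N1–N4: 45.3793 km
N1–N5: 27.4898 km
N2–N3: 87.5085 km
N2–N4: 32.1442 km
N2–N5: 27.7406 km
N3–N4: 87.4750 km
N3–N5: 68.3885 km
N4–N5: 20.8621 km
Closest pair: N4–N5 at 20.8621 km.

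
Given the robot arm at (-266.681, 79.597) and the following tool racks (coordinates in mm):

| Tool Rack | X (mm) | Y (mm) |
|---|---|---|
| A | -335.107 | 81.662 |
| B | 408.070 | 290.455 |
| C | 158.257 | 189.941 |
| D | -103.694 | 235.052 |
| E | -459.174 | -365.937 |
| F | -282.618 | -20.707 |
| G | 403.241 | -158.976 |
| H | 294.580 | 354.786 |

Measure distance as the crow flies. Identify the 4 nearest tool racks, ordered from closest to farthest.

Distances from (-266.681, 79.597):
A: √((-68.426)² + (2.065)²) = √(4682.11748 + 4.26423) = 68.457 mm
B: √((674.751)² + (210.858)²) = √(455288.91200 + 44461.09616) = 706.930 mm
C: √((424.938)² + (110.344)²) = √(180572.30384 + 12175.79834) = 439.031 mm
D: √((162.987)² + (155.455)²) = √(26564.76217 + 24166.25702) = 225.235 mm
E: √((-192.493)² + (-445.534)²) = √(37053.55505 + 198500.54516) = 485.339 mm
F: √((-15.937)² + (-100.304)²) = √(253.98797 + 10060.89242) = 101.562 mm
G: √((669.922)² + (-238.573)²) = √(448795.48608 + 56917.07633) = 711.135 mm
H: √((561.261)² + (275.189)²) = √(315013.91012 + 75728.98572) = 625.094 mm
Sorted: A (68.457 mm) < F (101.562 mm) < D (225.235 mm) < C (439.031 mm) < E (485.339 mm) < H (625.094 mm) < …

A, F, D, C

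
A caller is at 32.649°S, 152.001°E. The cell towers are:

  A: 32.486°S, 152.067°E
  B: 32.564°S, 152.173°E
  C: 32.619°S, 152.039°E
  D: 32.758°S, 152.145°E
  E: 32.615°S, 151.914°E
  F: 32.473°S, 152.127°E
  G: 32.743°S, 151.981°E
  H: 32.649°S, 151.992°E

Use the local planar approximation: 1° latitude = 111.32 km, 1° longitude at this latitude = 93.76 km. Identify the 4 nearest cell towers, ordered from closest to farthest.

Distances from 32.649°S, 152.001°E:
A: √((0.163·111.32)² + (0.066·93.76)²) = √(329.24683 + 38.29332) = 19.171 km
B: √((0.085·111.32)² + (0.172·93.76)²) = √(89.53323 + 260.07110) = 18.698 km
C: √((0.030·111.32)² + (0.038·93.76)²) = √(11.15293 + 12.69411) = 4.883 km
D: √((-0.109·111.32)² + (0.144·93.76)²) = √(147.23104 + 182.28888) = 18.153 km
E: √((0.034·111.32)² + (-0.087·93.76)²) = √(14.32532 + 66.53861) = 8.992 km
F: √((0.176·111.32)² + (0.126·93.76)²) = √(383.85900 + 139.56493) = 22.878 km
G: √((-0.094·111.32)² + (-0.020·93.76)²) = √(109.49697 + 3.51638) = 10.631 km
H: √((0.000·111.32)² + (-0.009·93.76)²) = √(0.00000 + 0.71207) = 0.844 km
Sorted: H (0.844 km) < C (4.883 km) < E (8.992 km) < G (10.631 km) < D (18.153 km) < B (18.698 km) < …

H, C, E, G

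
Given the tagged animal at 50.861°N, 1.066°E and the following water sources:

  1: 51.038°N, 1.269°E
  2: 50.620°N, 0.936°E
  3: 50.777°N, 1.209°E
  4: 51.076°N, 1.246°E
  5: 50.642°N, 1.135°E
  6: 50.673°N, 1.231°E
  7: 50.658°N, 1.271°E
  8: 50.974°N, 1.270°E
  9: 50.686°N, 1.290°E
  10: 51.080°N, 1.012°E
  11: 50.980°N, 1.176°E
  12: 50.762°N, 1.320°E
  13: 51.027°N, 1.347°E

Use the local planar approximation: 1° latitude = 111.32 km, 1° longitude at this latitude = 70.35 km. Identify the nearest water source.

3

Distances from 50.861°N, 1.066°E:
1: 24.335 km
2: 28.344 km
3: 13.735 km
4: 27.077 km
5: 24.858 km
6: 23.932 km
7: 26.808 km
8: 19.084 km
9: 25.057 km
10: 24.673 km
11: 15.342 km
12: 20.994 km
13: 27.060 km
Minimum: 3 at 13.735 km.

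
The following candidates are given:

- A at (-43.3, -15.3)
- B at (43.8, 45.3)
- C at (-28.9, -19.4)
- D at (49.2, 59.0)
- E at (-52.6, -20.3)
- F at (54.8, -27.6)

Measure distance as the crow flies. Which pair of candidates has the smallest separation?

A and E

Pairwise distances:
A–B: 106.1
A–C: 15.0
A–D: 118.6
A–E: 10.6
A–F: 98.9
B–C: 97.3
B–D: 14.7
B–E: 116.6
B–F: 73.7
C–D: 110.7
C–E: 23.7
C–F: 84.1
D–E: 129.0
D–F: 86.8
E–F: 107.6
Closest pair: A–E at 10.6.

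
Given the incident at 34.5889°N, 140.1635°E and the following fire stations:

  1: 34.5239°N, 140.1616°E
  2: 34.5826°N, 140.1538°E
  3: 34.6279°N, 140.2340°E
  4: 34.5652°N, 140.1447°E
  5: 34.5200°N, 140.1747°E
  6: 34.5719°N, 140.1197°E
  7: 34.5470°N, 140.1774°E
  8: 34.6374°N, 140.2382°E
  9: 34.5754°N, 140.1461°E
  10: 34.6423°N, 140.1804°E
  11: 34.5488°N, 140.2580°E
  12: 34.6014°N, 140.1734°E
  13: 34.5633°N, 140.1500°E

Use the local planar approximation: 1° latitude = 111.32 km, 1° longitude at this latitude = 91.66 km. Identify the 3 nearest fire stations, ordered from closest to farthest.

Distances from 34.5889°N, 140.1635°E:
1: 7.2379 km
2: 1.1324 km
3: 7.7850 km
4: 3.1512 km
5: 7.7383 km
6: 4.4384 km
7: 4.8352 km
8: 8.7196 km
9: 2.1914 km
10: 6.1430 km
11: 9.7445 km
12: 1.6612 km
13: 3.1068 km
Sorted: 2 (1.1324 km) < 12 (1.6612 km) < 9 (2.1914 km) < 13 (3.1068 km) < 4 (3.1512 km) < …

2, 12, 9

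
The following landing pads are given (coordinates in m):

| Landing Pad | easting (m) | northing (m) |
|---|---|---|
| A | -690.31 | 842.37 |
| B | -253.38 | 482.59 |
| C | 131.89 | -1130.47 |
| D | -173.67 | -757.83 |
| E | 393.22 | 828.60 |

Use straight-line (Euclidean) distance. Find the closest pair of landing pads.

Pairwise distances:
A–B: √((436.93)² + (-359.78)²) = √(190907.8249 + 129441.6484) = 565.99 m
A–C: √((822.20)² + (-1972.84)²) = √(676012.8400 + 3892097.6656) = 2137.31 m
A–D: √((516.64)² + (-1600.20)²) = √(266916.8896 + 2560640.0400) = 1681.53 m
A–E: √((1083.53)² + (-13.77)²) = √(1174037.2609 + 189.6129) = 1083.62 m
B–C: √((385.27)² + (-1613.06)²) = √(148432.9729 + 2601962.5636) = 1658.43 m
B–D: √((79.71)² + (-1240.42)²) = √(6353.6841 + 1538641.7764) = 1242.98 m
B–E: √((646.60)² + (346.01)²) = √(418091.5600 + 119722.9201) = 733.36 m
C–D: √((-305.56)² + (372.64)²) = √(93366.9136 + 138860.5696) = 481.90 m
C–E: √((261.33)² + (1959.07)²) = √(68293.3689 + 3837955.2649) = 1976.42 m
D–E: √((566.89)² + (1586.43)²) = √(321364.2721 + 2516760.1449) = 1684.67 m
Closest pair: C–D at 481.90 m.

C and D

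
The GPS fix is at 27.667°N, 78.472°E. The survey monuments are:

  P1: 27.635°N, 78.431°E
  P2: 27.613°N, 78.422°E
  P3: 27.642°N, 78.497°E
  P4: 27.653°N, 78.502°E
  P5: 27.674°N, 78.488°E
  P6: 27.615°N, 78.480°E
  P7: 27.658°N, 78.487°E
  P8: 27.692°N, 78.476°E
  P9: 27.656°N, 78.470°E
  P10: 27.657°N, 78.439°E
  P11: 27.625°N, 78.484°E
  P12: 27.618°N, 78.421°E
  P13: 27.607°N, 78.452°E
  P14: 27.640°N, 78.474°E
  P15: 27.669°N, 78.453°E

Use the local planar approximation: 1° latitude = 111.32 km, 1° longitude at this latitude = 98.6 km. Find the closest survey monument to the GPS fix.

Distances from 27.667°N, 78.472°E:
P1: √((-0.032·111.32)² + (-0.041·98.6)²) = √(12.68955 + 16.34261) = 5.388 km
P2: √((-0.054·111.32)² + (-0.050·98.6)²) = √(36.13549 + 24.30490) = 7.774 km
P3: √((-0.025·111.32)² + (0.025·98.6)²) = √(7.74509 + 6.07623) = 3.718 km
P4: √((-0.014·111.32)² + (0.030·98.6)²) = √(2.42886 + 8.74976) = 3.343 km
P5: √((0.007·111.32)² + (0.016·98.6)²) = √(0.60721 + 2.48882) = 1.760 km
P6: √((-0.052·111.32)² + (0.008·98.6)²) = √(33.50835 + 0.62221) = 5.842 km
P7: √((-0.009·111.32)² + (0.015·98.6)²) = √(1.00376 + 2.18744) = 1.786 km
P8: √((0.025·111.32)² + (0.004·98.6)²) = √(7.74509 + 0.15555) = 2.811 km
P9: √((-0.011·111.32)² + (-0.002·98.6)²) = √(1.49945 + 0.03889) = 1.240 km
P10: √((-0.010·111.32)² + (-0.033·98.6)²) = √(1.23921 + 10.58721) = 3.439 km
P11: √((-0.042·111.32)² + (0.012·98.6)²) = √(21.85974 + 1.39996) = 4.823 km
P12: √((-0.049·111.32)² + (-0.051·98.6)²) = √(29.75353 + 25.28682) = 7.419 km
P13: √((-0.060·111.32)² + (-0.020·98.6)²) = √(44.61171 + 3.88878) = 6.964 km
P14: √((-0.027·111.32)² + (0.002·98.6)²) = √(9.03387 + 0.03889) = 3.012 km
P15: √((0.002·111.32)² + (-0.019·98.6)²) = √(0.04957 + 3.50963) = 1.887 km
Minimum: P9 at 1.240 km.

P9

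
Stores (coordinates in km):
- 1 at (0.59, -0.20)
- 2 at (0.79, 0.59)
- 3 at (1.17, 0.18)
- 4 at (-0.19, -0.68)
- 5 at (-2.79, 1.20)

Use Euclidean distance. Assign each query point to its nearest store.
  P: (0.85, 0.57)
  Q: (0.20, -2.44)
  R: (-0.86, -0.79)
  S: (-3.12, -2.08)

P at (0.85, 0.57):
  1: 0.81 km
  2: 0.06 km
  3: 0.50 km
  4: 1.63 km
  5: 3.69 km
  → nearest: 2 (0.06 km)
Q at (0.20, -2.44):
  1: 2.27 km
  2: 3.09 km
  3: 2.79 km
  4: 1.80 km
  5: 4.71 km
  → nearest: 4 (1.80 km)
R at (-0.86, -0.79):
  1: 1.57 km
  2: 2.15 km
  3: 2.25 km
  4: 0.68 km
  5: 2.77 km
  → nearest: 4 (0.68 km)
S at (-3.12, -2.08):
  1: 4.16 km
  2: 4.73 km
  3: 4.85 km
  4: 3.25 km
  5: 3.30 km
  → nearest: 4 (3.25 km)

P→2; Q→4; R→4; S→4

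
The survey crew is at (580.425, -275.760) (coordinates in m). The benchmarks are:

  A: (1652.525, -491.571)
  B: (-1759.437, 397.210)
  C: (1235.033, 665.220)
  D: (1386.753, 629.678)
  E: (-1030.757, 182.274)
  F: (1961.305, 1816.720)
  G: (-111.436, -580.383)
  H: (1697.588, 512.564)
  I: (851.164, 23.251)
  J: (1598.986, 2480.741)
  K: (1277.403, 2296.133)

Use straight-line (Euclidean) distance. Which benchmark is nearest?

I

Distances from (580.425, -275.760):
A: 1093.605 m
B: 2434.716 m
C: 1146.279 m
D: 1212.428 m
E: 1675.023 m
F: 2507.050 m
G: 755.954 m
H: 1367.299 m
I: 403.370 m
J: 2938.667 m
K: 2664.660 m
Minimum: I at 403.370 m.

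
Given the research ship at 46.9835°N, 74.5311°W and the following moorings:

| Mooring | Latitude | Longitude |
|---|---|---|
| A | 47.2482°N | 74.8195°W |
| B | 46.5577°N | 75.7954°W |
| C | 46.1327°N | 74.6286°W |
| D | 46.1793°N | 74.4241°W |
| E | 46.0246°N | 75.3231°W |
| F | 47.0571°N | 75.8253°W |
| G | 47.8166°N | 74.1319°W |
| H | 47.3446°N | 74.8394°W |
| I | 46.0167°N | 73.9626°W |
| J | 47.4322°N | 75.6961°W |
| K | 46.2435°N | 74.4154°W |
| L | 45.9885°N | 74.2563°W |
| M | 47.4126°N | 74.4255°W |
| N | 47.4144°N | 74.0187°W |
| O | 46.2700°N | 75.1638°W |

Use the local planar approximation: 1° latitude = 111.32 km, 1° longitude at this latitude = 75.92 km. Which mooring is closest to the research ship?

A

Distances from 46.9835°N, 74.5311°W:
A: 36.7107 km
B: 107.0514 km
C: 94.9999 km
D: 89.8914 km
E: 122.5149 km
F: 98.5967 km
G: 97.5672 km
H: 46.5156 km
I: 115.9560 km
J: 101.5764 km
K: 82.8438 km
L: 112.7111 km
M: 48.4355 km
N: 61.7594 km
O: 92.8221 km
Minimum: A at 36.7107 km.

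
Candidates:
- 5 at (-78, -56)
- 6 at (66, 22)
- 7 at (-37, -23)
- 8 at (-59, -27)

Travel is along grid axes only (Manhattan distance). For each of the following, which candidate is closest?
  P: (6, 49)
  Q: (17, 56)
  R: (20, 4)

P→6; Q→6; R→6

P at (6, 49):
  5: |-84| + |-105| = 84 + 105 = 189
  6: |60| + |-27| = 60 + 27 = 87
  7: |-43| + |-72| = 43 + 72 = 115
  8: |-65| + |-76| = 65 + 76 = 141
  → nearest: 6 (87)
Q at (17, 56):
  5: |-95| + |-112| = 95 + 112 = 207
  6: |49| + |-34| = 49 + 34 = 83
  7: |-54| + |-79| = 54 + 79 = 133
  8: |-76| + |-83| = 76 + 83 = 159
  → nearest: 6 (83)
R at (20, 4):
  5: |-98| + |-60| = 98 + 60 = 158
  6: |46| + |18| = 46 + 18 = 64
  7: |-57| + |-27| = 57 + 27 = 84
  8: |-79| + |-31| = 79 + 31 = 110
  → nearest: 6 (64)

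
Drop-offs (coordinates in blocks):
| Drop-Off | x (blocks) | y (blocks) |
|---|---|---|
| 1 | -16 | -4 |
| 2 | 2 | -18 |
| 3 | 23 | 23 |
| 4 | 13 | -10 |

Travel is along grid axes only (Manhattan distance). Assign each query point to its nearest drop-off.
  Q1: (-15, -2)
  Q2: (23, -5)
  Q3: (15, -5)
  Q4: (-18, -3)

Q1 at (-15, -2):
  1: |-1| + |-2| = 1 + 2 = 3 blocks
  2: |17| + |-16| = 17 + 16 = 33 blocks
  3: |38| + |25| = 38 + 25 = 63 blocks
  4: |28| + |-8| = 28 + 8 = 36 blocks
  → nearest: 1 (3 blocks)
Q2 at (23, -5):
  1: |-39| + |1| = 39 + 1 = 40 blocks
  2: |-21| + |-13| = 21 + 13 = 34 blocks
  3: |0| + |28| = 0 + 28 = 28 blocks
  4: |-10| + |-5| = 10 + 5 = 15 blocks
  → nearest: 4 (15 blocks)
Q3 at (15, -5):
  1: |-31| + |1| = 31 + 1 = 32 blocks
  2: |-13| + |-13| = 13 + 13 = 26 blocks
  3: |8| + |28| = 8 + 28 = 36 blocks
  4: |-2| + |-5| = 2 + 5 = 7 blocks
  → nearest: 4 (7 blocks)
Q4 at (-18, -3):
  1: |2| + |-1| = 2 + 1 = 3 blocks
  2: |20| + |-15| = 20 + 15 = 35 blocks
  3: |41| + |26| = 41 + 26 = 67 blocks
  4: |31| + |-7| = 31 + 7 = 38 blocks
  → nearest: 1 (3 blocks)

Q1→1; Q2→4; Q3→4; Q4→1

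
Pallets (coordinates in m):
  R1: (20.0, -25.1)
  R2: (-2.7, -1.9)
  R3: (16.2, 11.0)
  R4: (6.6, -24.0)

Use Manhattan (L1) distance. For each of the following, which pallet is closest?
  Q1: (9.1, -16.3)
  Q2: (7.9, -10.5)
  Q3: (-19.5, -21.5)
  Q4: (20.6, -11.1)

Q1→R4; Q2→R4; Q3→R4; Q4→R1

Q1 at (9.1, -16.3):
  R1: 19.7 m
  R2: 26.2 m
  R3: 34.4 m
  R4: 10.2 m
  → nearest: R4 (10.2 m)
Q2 at (7.9, -10.5):
  R1: 26.7 m
  R2: 19.2 m
  R3: 29.8 m
  R4: 14.8 m
  → nearest: R4 (14.8 m)
Q3 at (-19.5, -21.5):
  R1: 43.1 m
  R2: 36.4 m
  R3: 68.2 m
  R4: 28.6 m
  → nearest: R4 (28.6 m)
Q4 at (20.6, -11.1):
  R1: 14.6 m
  R2: 32.5 m
  R3: 26.5 m
  R4: 26.9 m
  → nearest: R1 (14.6 m)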